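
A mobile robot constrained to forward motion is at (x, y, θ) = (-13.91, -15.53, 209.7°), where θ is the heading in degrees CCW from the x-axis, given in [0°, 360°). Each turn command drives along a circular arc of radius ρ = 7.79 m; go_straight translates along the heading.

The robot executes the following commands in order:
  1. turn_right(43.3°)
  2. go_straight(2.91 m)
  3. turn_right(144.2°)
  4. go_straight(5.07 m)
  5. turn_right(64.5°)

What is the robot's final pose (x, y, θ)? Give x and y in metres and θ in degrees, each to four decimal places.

(-10.6611, -0.4017, 317.7000°)

set_pose: (x, y, θ) = (-13.9100, -15.5300, 209.7000°), ρ = 7.79
turn_right(43.3°): centre at ρ to the right, rotate −43.3° → (-19.6014, -16.3349, 166.4000°)
go_straight(2.91): x += 2.91·cos θ, y += 2.91·sin θ → (-22.4298, -15.6507, 166.4000°)
turn_right(144.2°): centre at ρ to the right, rotate −144.2° → (-23.5414, -0.8666, 22.2000°)
go_straight(5.07): x += 5.07·cos θ, y += 5.07·sin θ → (-18.8472, 1.0491, 22.2000°)
turn_right(64.5°): centre at ρ to the right, rotate −64.5° → (-10.6611, -0.4017, -42.3000° ≡ 317.7000°)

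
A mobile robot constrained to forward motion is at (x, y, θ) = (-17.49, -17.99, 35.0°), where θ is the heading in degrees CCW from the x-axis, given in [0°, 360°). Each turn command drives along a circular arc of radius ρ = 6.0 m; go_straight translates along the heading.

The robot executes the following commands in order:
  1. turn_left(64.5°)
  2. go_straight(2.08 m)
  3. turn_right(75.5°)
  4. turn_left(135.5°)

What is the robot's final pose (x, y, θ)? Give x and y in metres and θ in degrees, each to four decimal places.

(-12.2189, 7.5395, 159.5000°)

set_pose: (x, y, θ) = (-17.4900, -17.9900, 35.0000°), ρ = 6.0
turn_left(64.5°): centre at ρ to the left, rotate +64.5° → (-15.0137, -12.0848, 99.5000°)
go_straight(2.08): x += 2.08·cos θ, y += 2.08·sin θ → (-15.3570, -10.0333, 99.5000°)
turn_right(75.5°): centre at ρ to the right, rotate −75.5° → (-11.8798, -3.5618, 24.0000°)
turn_left(135.5°): centre at ρ to the left, rotate +135.5° → (-12.2189, 7.5395, 159.5000°)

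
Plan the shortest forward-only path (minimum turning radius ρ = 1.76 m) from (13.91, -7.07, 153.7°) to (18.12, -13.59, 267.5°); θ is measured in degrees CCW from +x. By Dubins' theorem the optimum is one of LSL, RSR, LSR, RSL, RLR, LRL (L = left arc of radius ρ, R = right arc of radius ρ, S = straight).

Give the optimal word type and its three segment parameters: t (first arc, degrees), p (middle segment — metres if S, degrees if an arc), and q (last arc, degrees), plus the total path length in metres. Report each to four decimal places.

Let ψ = atan2(Δy, Δx) = atan2(-6.52, 4.21) = -57.1494° be the start→goal bearing.
Normalize: d = |goal − start| / ρ = 7.761089/1.76 = 4.409710, α = (θ_start − ψ) mod 360° = 210.8494° = 3.680017 rad, β = (θ_goal − ψ) mod 360° = 324.6494° = 5.666202 rad.
Common terms: sin α = -0.512784, cos α = -0.858518, sin β = -0.578578, cos β = 0.815627, cos(α−β) = -0.403545, d² = 19.445538. Work in radians in the unit-radius frame; every candidate has L = ρ·(t + p + q).
LSL: p² = 2 + d² − 2cos(α−β) + 2d(sin α − sin β) = 22.832890; p = √p² = 4.778377; φ = atan2(cos β − cos α, d + sin α − sin β) = 0.357954 rad; t = (φ − α) mod 2π = 2.961122 rad, q = (β − φ) mod 2π = 5.308248 rad → L = 1.76·(2.961122 + 4.778377 + 5.308248) = 1.76·13.047747 = 22.964035 m
RSR: p² = 2 + d² − 2cos(α−β) + 2d(sin β − sin α) = 21.672368; p = √p² = 4.655359; φ = atan2(cos α − cos β, d − sin α + sin β) = -0.367857 rad; t = (α − φ) mod 2π = 4.047874 rad, q = (φ − β) mod 2π = 0.249126 rad → L = 1.76·(4.047874 + 4.655359 + 0.249126) = 1.76·8.952360 = 15.756153 m
LSR: p² = d² − 2 + 2cos(α−β) + 2d(sin α + sin β) = 7.013274; p = √p² = 2.648259; φ = atan2(−cos α − cos β, d + sin α + sin β) − atan2(−2, p) = 0.659754 rad; t = (φ − α) mod 2π = 3.262922 rad, q = (φ − β) mod 2π = 1.276737 rad → L = 1.76·(3.262922 + 2.648259 + 1.276737) = 1.76·7.187918 = 12.650735 m
RSL: p² = d² − 2 + 2cos(α−β) − 2d(sin α + sin β) = 26.263622; p = √p² = 5.124805; φ = atan2(cos α + cos β, d − sin α − sin β) − atan2(2, p) = -0.379877 rad; t = (α − φ) mod 2π = 4.059894 rad, q = (β − φ) mod 2π = 6.046079 rad → L = 1.76·(4.059894 + 5.124805 + 6.046079) = 1.76·15.230778 = 26.806169 m
RLR: c = (6 − d² + 2cos(α−β) + 2d(sin α − sin β))/8 = -1.709046, |c| > 1 → infeasible
LRL: c = (6 − d² + 2cos(α−β) − 2d(sin α − sin β))/8 = -1.854111, |c| > 1 → infeasible
Shortest: LSR with L = 12.650735 m ≈ 12.6507 m
Convert LSR to answer units (arcs ×180/π): t = 3.262922·180/π = 186.9517°, p = ρ·p = 1.76·2.648259 = 4.6609 m, q = 1.276737·180/π = 73.1517°, L = 12.6507 m.

LSR: t = 186.9517°, p = 4.6609 m, q = 73.1517°, L = 12.6507 m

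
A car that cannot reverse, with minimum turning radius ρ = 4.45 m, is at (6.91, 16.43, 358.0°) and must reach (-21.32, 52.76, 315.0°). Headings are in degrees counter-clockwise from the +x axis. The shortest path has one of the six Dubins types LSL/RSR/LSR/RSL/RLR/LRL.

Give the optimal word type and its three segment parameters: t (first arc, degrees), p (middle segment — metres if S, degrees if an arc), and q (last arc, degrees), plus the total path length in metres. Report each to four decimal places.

Let ψ = atan2(Δy, Δx) = atan2(36.33, -28.23) = 127.8488° be the start→goal bearing.
Normalize: d = |goal − start| / ρ = 46.008714/4.45 = 10.339037, α = (θ_start − ψ) mod 360° = 230.1512° = 4.016897 rad, β = (θ_goal − ψ) mod 360° = 187.1512° = 3.266405 rad.
Common terms: sin α = -0.767738, cos α = -0.640763, sin β = -0.124489, cos β = -0.992221, cos(α−β) = 0.731354, d² = 106.895685. Work in radians in the unit-radius frame; every candidate has L = ρ·(t + p + q).
LSL: p² = 2 + d² − 2cos(α−β) + 2d(sin α − sin β) = 94.131813; p = √p² = 9.702155; φ = atan2(cos β − cos α, d + sin α − sin β) = -0.036233 rad; t = (φ − α) mod 2π = 2.230056 rad, q = (β − φ) mod 2π = 3.302638 rad → L = 4.45·(2.230056 + 9.702155 + 3.302638) = 4.45·15.234849 = 67.795077 m
RSR: p² = 2 + d² − 2cos(α−β) + 2d(sin β − sin α) = 120.734142; p = √p² = 10.987909; φ = atan2(cos α − cos β, d − sin α + sin β) = 0.031991 rad; t = (α − φ) mod 2π = 3.984905 rad, q = (φ − β) mod 2π = 3.048771 rad → L = 4.45·(3.984905 + 10.987909 + 3.048771) = 4.45·18.021586 = 80.196057 m
LSR: p² = d² − 2 + 2cos(α−β) + 2d(sin α + sin β) = 87.908855; p = √p² = 9.375972; φ = atan2(−cos α − cos β, d + sin α + sin β) − atan2(−2, p) = 0.381331 rad; t = (φ − α) mod 2π = 2.647619 rad, q = (φ − β) mod 2π = 3.398111 rad → L = 4.45·(2.647619 + 9.375972 + 3.398111) = 4.45·15.421703 = 68.626577 m
RSL: p² = d² − 2 + 2cos(α−β) − 2d(sin α + sin β) = 124.807930; p = √p² = 11.171747; φ = atan2(cos α + cos β, d − sin α − sin β) − atan2(2, p) = -0.321531 rad; t = (α − φ) mod 2π = 4.338428 rad, q = (β − φ) mod 2π = 3.587936 rad → L = 4.45·(4.338428 + 11.171747 + 3.587936) = 4.45·19.098111 = 84.986593 m
RLR: c = (6 − d² + 2cos(α−β) + 2d(sin α − sin β))/8 = -14.091768, |c| > 1 → infeasible
LRL: c = (6 − d² + 2cos(α−β) − 2d(sin α − sin β))/8 = -10.766477, |c| > 1 → infeasible
Shortest: LSL with L = 67.795077 m ≈ 67.7951 m
Convert LSL to answer units (arcs ×180/π): t = 2.230056·180/π = 127.7728°, p = ρ·p = 4.45·9.702155 = 43.1746 m, q = 3.302638·180/π = 189.2272°, L = 67.7951 m.

LSL: t = 127.7728°, p = 43.1746 m, q = 189.2272°, L = 67.7951 m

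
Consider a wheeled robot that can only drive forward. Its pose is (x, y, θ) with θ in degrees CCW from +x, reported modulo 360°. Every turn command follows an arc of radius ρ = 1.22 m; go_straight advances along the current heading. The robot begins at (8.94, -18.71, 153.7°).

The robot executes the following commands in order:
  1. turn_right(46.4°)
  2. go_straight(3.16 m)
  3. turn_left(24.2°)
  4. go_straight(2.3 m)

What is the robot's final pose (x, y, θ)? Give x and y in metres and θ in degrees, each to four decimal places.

set_pose: (x, y, θ) = (8.9400, -18.7100, 153.7000°), ρ = 1.22
turn_right(46.4°): centre at ρ to the right, rotate −46.4° → (8.3157, -17.9791, 107.3000°)
go_straight(3.16): x += 3.16·cos θ, y += 3.16·sin θ → (7.3760, -14.9620, 107.3000°)
turn_left(24.2°): centre at ρ to the left, rotate +24.2° → (7.1250, -14.5164, 131.5000°)
go_straight(2.3): x += 2.3·cos θ, y += 2.3·sin θ → (5.6009, -12.7938, 131.5000°)

(5.6009, -12.7938, 131.5000°)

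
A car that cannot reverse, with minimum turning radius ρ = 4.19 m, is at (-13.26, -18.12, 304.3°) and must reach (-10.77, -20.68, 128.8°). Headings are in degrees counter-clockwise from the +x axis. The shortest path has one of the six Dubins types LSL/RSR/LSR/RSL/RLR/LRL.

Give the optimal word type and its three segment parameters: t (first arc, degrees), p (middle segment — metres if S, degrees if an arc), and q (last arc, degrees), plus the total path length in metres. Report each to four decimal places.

RLR: t = 74.8922°, p = 290.6852°, q = 31.2930°, L = 29.0229 m

Let ψ = atan2(Δy, Δx) = atan2(-2.56, 2.49) = -45.7941° be the start→goal bearing.
Normalize: d = |goal − start| / ρ = 3.571232/4.19 = 0.852323, α = (θ_start − ψ) mod 360° = 350.0941° = 6.110296 rad, β = (θ_goal − ψ) mod 360° = 174.5941° = 3.047243 rad.
Common terms: sin α = -0.172030, cos α = 0.985092, sin β = 0.094210, cos β = -0.995552, cos(α−β) = -0.996917, d² = 0.726454. Work in radians in the unit-radius frame; every candidate has L = ρ·(t + p + q).
LSL: p² = 2 + d² − 2cos(α−β) + 2d(sin α − sin β) = 4.266444; p = √p² = 2.065537; φ = atan2(cos β − cos α, d + sin α − sin β) = -1.283100 rad; t = (φ − α) mod 2π = 5.172975 rad, q = (β − φ) mod 2π = 4.330343 rad → L = 4.19·(5.172975 + 2.065537 + 4.330343) = 4.19·11.568855 = 48.473503 m
RSR: p² = 2 + d² − 2cos(α−β) + 2d(sin β − sin α) = 5.174133; p = √p² = 2.274672; φ = atan2(cos α − cos β, d − sin α + sin β) = 1.056702 rad; t = (α − φ) mod 2π = 5.053594 rad, q = (φ − β) mod 2π = 4.292644 rad → L = 4.19·(5.053594 + 2.274672 + 4.292644) = 4.19·11.620910 = 48.691614 m
LSR: p² = d² − 2 + 2cos(α−β) + 2d(sin α + sin β) = -3.400036 < 0 → infeasible
RSL: p² = d² − 2 + 2cos(α−β) − 2d(sin α + sin β) = -3.134726 < 0 → infeasible
RLR: c = (6 − d² + 2cos(α−β) + 2d(sin α − sin β))/8 = 0.353233; p = 2π − arccos c = 5.073414 rad; φ = atan2(cos α − cos β, d − sin α + sin β) = 1.056702 rad; t = (α − φ + p/2) mod 2π = 1.307116 rad, q = (α − β − t + p) mod 2π = 0.546166 rad → L = 4.19·(1.307116 + 5.073414 + 0.546166) = 4.19·6.926696 = 29.022854 m
LRL: c = (6 − d² + 2cos(α−β) − 2d(sin α − sin β))/8 = 0.466694; p = 2π − arccos c = 5.197939 rad; φ = atan2(cos β − cos α, d + sin α − sin β) = -1.283100 rad; t = (φ − α + p/2) mod 2π = 1.488759 rad, q = (β − α − t + p) mod 2π = 0.646127 rad → L = 4.19·(1.488759 + 5.197939 + 0.646127) = 4.19·7.332824 = 30.724533 m
Shortest: RLR with L = 29.022854 m ≈ 29.0229 m
Convert RLR to answer units (arcs ×180/π): t = 1.307116·180/π = 74.8922°, p = 5.073414·180/π = 290.6852°, q = 0.546166·180/π = 31.2930°, L = 29.0229 m.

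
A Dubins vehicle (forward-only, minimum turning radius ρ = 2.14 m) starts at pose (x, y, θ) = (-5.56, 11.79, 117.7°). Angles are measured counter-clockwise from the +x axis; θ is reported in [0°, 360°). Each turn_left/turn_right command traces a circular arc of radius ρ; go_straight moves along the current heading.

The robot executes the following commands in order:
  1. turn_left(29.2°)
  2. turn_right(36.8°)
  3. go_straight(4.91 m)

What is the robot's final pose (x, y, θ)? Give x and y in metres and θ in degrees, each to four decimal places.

set_pose: (x, y, θ) = (-5.5600, 11.7900, 117.7000°), ρ = 2.14
turn_left(29.2°): centre at ρ to the left, rotate +29.2° → (-6.2861, 12.5880, 146.9000°)
turn_right(36.8°): centre at ρ to the right, rotate −36.8° → (-7.1271, 13.6452, 110.1000°)
go_straight(4.91): x += 4.91·cos θ, y += 4.91·sin θ → (-8.8145, 18.2562, 110.1000°)

(-8.8145, 18.2562, 110.1000°)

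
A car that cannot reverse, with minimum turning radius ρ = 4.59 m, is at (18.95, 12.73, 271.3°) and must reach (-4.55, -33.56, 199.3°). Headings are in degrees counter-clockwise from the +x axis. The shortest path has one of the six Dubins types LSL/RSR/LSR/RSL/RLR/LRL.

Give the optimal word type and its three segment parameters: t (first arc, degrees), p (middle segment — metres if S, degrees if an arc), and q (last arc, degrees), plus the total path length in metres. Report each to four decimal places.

Let ψ = atan2(Δy, Δx) = atan2(-46.29, -23.50) = -116.9155° be the start→goal bearing.
Normalize: d = |goal − start| / ρ = 51.913525/4.59 = 11.310136, α = (θ_start − ψ) mod 360° = 28.2155° = 0.492453 rad, β = (θ_goal − ψ) mod 360° = 316.2155° = 5.519002 rad.
Common terms: sin α = 0.472789, cos α = 0.881176, sin β = -0.691948, cos β = 0.721947, cos(α−β) = 0.309017, d² = 127.919181. Work in radians in the unit-radius frame; every candidate has L = ρ·(t + p + q).
LSL: p² = 2 + d² − 2cos(α−β) + 2d(sin α − sin β) = 155.647816; p = √p² = 12.475889; φ = atan2(cos β − cos α, d + sin α − sin β) = -0.012763 rad; t = (φ − α) mod 2π = 5.777969 rad, q = (β − φ) mod 2π = 5.531765 rad → L = 4.59·(5.777969 + 12.475889 + 5.531765) = 4.59·23.785623 = 109.176009 m
RSR: p² = 2 + d² − 2cos(α−β) + 2d(sin β − sin α) = 102.954478; p = √p² = 10.146649; φ = atan2(cos α − cos β, d − sin α + sin β) = 0.015693 rad; t = (α − φ) mod 2π = 0.476760 rad, q = (φ − β) mod 2π = 0.779877 rad → L = 4.59·(0.476760 + 10.146649 + 0.779877) = 4.59·11.403286 = 52.341081 m
LSR: p² = d² − 2 + 2cos(α−β) + 2d(sin α + sin β) = 121.579782; p = √p² = 11.026322; φ = atan2(−cos α − cos β, d + sin α + sin β) − atan2(−2, p) = 0.035885 rad; t = (φ − α) mod 2π = 5.826617 rad, q = (φ − β) mod 2π = 0.800068 rad → L = 4.59·(5.826617 + 11.026322 + 0.800068) = 4.59·17.653007 = 81.027302 m
RSL: p² = d² − 2 + 2cos(α−β) − 2d(sin α + sin β) = 131.494649; p = √p² = 11.467112; φ = atan2(cos α + cos β, d − sin α − sin β) − atan2(2, p) = -0.034513 rad; t = (α − φ) mod 2π = 0.526966 rad, q = (β − φ) mod 2π = 5.553515 rad → L = 4.59·(0.526966 + 11.467112 + 5.553515) = 4.59·17.547592 = 80.543449 m
RLR: c = (6 − d² + 2cos(α−β) + 2d(sin α − sin β))/8 = -11.869310, |c| > 1 → infeasible
LRL: c = (6 − d² + 2cos(α−β) − 2d(sin α − sin β))/8 = -18.455977, |c| > 1 → infeasible
Shortest: RSR with L = 52.341081 m ≈ 52.3411 m
Convert RSR to answer units (arcs ×180/π): t = 0.476760·180/π = 27.3163°, p = ρ·p = 4.59·10.146649 = 46.5731 m, q = 0.779877·180/π = 44.6837°, L = 52.3411 m.

RSR: t = 27.3163°, p = 46.5731 m, q = 44.6837°, L = 52.3411 m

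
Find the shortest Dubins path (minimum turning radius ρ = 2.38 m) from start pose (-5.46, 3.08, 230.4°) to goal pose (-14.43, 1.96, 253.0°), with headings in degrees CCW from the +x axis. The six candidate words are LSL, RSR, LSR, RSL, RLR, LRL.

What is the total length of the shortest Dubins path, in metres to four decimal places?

10.2148 m

Let ψ = atan2(Δy, Δx) = atan2(-1.12, -8.97) = -172.8828° be the start→goal bearing.
Normalize: d = |goal − start| / ρ = 9.039652/2.38 = 3.798173, α = (θ_start − ψ) mod 360° = 43.2828° = 0.755428 rad, β = (θ_goal − ψ) mod 360° = 65.8828° = 1.149873 rad.
Common terms: sin α = 0.685600, cos α = 0.727978, sin β = 0.912712, cos β = 0.408604, cos(α−β) = 0.923210, d² = 14.426118. Work in radians in the unit-radius frame; every candidate has L = ρ·(t + p + q).
LSL: p² = 2 + d² − 2cos(α−β) + 2d(sin α − sin β) = 12.854480; p = √p² = 3.585314; φ = atan2(cos β − cos α, d + sin α − sin β) = -0.089197 rad; t = (φ − α) mod 2π = 5.438560 rad, q = (β − φ) mod 2π = 1.239069 rad → L = 2.38·(5.438560 + 3.585314 + 1.239069) = 2.38·10.262944 = 24.425807 m
RSR: p² = 2 + d² − 2cos(α−β) + 2d(sin β − sin α) = 16.304914; p = √p² = 4.037934; φ = atan2(cos α − cos β, d − sin α + sin β) = 0.079176 rad; t = (α − φ) mod 2π = 0.676252 rad, q = (φ − β) mod 2π = 5.212489 rad → L = 2.38·(0.676252 + 4.037934 + 5.212489) = 2.38·9.926675 = 23.625487 m
LSR: p² = d² − 2 + 2cos(α−β) + 2d(sin α + sin β) = 26.413871; p = √p² = 5.139443; φ = atan2(−cos α − cos β, d + sin α + sin β) − atan2(−2, p) = 0.163534 rad; t = (φ − α) mod 2π = 5.691292 rad, q = (φ − β) mod 2π = 5.296847 rad → L = 2.38·(5.691292 + 5.139443 + 5.296847) = 2.38·16.127581 = 38.383643 m
RSL: p² = d² − 2 + 2cos(α−β) − 2d(sin α + sin β) = 2.131205; p = √p² = 1.459865; φ = atan2(cos α + cos β, d − sin α − sin β) − atan2(2, p) = -0.463375 rad; t = (α − φ) mod 2π = 1.218804 rad, q = (β − φ) mod 2π = 1.613248 rad → L = 2.38·(1.218804 + 1.459865 + 1.613248) = 2.38·4.291916 = 10.214761 m
RLR: c = (6 − d² + 2cos(α−β) + 2d(sin α − sin β))/8 = -1.038114, |c| > 1 → infeasible
LRL: c = (6 − d² + 2cos(α−β) − 2d(sin α − sin β))/8 = -0.606810; p = 2π − arccos c = 4.060348 rad; φ = atan2(cos β − cos α, d + sin α − sin β) = -0.089197 rad; t = (φ − α + p/2) mod 2π = 1.185549 rad, q = (β − α − t + p) mod 2π = 3.269243 rad → L = 2.38·(1.185549 + 4.060348 + 3.269243) = 2.38·8.515140 = 20.266034 m
Shortest: RSL with L = 10.214761 m ≈ 10.2148 m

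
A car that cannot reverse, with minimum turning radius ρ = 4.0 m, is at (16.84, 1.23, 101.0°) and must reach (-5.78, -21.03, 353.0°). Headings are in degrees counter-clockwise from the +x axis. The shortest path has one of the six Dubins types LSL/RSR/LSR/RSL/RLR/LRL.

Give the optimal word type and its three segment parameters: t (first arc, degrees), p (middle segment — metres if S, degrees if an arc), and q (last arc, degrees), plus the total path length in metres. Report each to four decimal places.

Let ψ = atan2(Δy, Δx) = atan2(-22.26, -22.62) = -135.4596° be the start→goal bearing.
Normalize: d = |goal − start| / ρ = 31.735973/4.0 = 7.933993, α = (θ_start − ψ) mod 360° = 236.4596° = 4.126998 rad, β = (θ_goal − ψ) mod 360° = 128.4596° = 2.242043 rad.
Common terms: sin α = -0.833496, cos α = -0.552525, sin β = 0.783047, cos β = -0.621962, cos(α−β) = -0.309017, d² = 62.948250. Work in radians in the unit-radius frame; every candidate has L = ρ·(t + p + q).
LSL: p² = 2 + d² − 2cos(α−β) + 2d(sin α − sin β) = 39.914995; p = √p² = 6.317832; φ = atan2(cos β − cos α, d + sin α − sin β) = -0.010991 rad; t = (φ − α) mod 2π = 2.145196 rad, q = (β − φ) mod 2π = 2.253034 rad → L = 4.0·(2.145196 + 6.317832 + 2.253034) = 4.0·10.716061 = 42.864245 m
RSR: p² = 2 + d² − 2cos(α−β) + 2d(sin β − sin α) = 91.217572; p = √p² = 9.550789; φ = atan2(cos α − cos β, d − sin α + sin β) = 0.007270 rad; t = (α − φ) mod 2π = 4.119728 rad, q = (φ − β) mod 2π = 4.048413 rad → L = 4.0·(4.119728 + 9.550789 + 4.048413) = 4.0·17.718930 = 70.875720 m
LSR: p² = d² − 2 + 2cos(α−β) + 2d(sin α + sin β) = 59.529689; p = √p² = 7.715549; φ = atan2(−cos α − cos β, d + sin α + sin β) − atan2(−2, p) = 0.401526 rad; t = (φ − α) mod 2π = 2.557713 rad, q = (φ − β) mod 2π = 4.442669 rad → L = 4.0·(2.557713 + 7.715549 + 4.442669) = 4.0·14.715931 = 58.863723 m
RSL: p² = d² − 2 + 2cos(α−β) − 2d(sin α + sin β) = 61.130743; p = √p² = 7.818615; φ = atan2(cos α + cos β, d − sin α − sin β) − atan2(2, p) = -0.396479 rad; t = (α − φ) mod 2π = 4.523478 rad, q = (β − φ) mod 2π = 2.638522 rad → L = 4.0·(4.523478 + 7.818615 + 2.638522) = 4.0·14.980615 = 59.922459 m
RLR: c = (6 − d² + 2cos(α−β) + 2d(sin α − sin β))/8 = -10.402197, |c| > 1 → infeasible
LRL: c = (6 − d² + 2cos(α−β) − 2d(sin α − sin β))/8 = -3.989374, |c| > 1 → infeasible
Shortest: LSL with L = 42.864245 m ≈ 42.8642 m
Convert LSL to answer units (arcs ×180/π): t = 2.145196·180/π = 122.9107°, p = ρ·p = 4.0·6.317832 = 25.2713 m, q = 2.253034·180/π = 129.0893°, L = 42.8642 m.

LSL: t = 122.9107°, p = 25.2713 m, q = 129.0893°, L = 42.8642 m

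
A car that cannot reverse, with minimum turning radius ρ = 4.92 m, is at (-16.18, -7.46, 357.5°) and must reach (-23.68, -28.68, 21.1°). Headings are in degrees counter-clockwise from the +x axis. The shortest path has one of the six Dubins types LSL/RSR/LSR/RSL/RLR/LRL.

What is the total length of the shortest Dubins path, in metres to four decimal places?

41.7469 m

Let ψ = atan2(Δy, Δx) = atan2(-21.22, -7.50) = -109.4655° be the start→goal bearing.
Normalize: d = |goal − start| / ρ = 22.506408/4.92 = 4.574473, α = (θ_start − ψ) mod 360° = 106.9655° = 1.866899 rad, β = (θ_goal − ψ) mod 360° = 130.5655° = 2.278797 rad.
Common terms: sin α = 0.956481, cos α = -0.291795, sin β = 0.759664, cos β = -0.650316, cos(α−β) = 0.916363, d² = 20.925805. Work in radians in the unit-radius frame; every candidate has L = ρ·(t + p + q).
LSL: p² = 2 + d² − 2cos(α−β) + 2d(sin α − sin β) = 22.893750; p = √p² = 4.784741; φ = atan2(cos β − cos α, d + sin α − sin β) = -0.075000 rad; t = (φ − α) mod 2π = 4.341286 rad, q = (β − φ) mod 2π = 2.353797 rad → L = 4.92·(4.341286 + 4.784741 + 2.353797) = 4.92·11.479824 = 56.480736 m
RSR: p² = 2 + d² − 2cos(α−β) + 2d(sin β − sin α) = 19.292408; p = √p² = 4.392312; φ = atan2(cos α − cos β, d − sin α + sin β) = 0.081716 rad; t = (α − φ) mod 2π = 1.785184 rad, q = (φ − β) mod 2π = 4.086104 rad → L = 4.92·(1.785184 + 4.392312 + 4.086104) = 4.92·10.263600 = 50.496912 m
LSR: p² = d² − 2 + 2cos(α−β) + 2d(sin α + sin β) = 36.459443; p = √p² = 6.038166; φ = atan2(−cos α − cos β, d + sin α + sin β) − atan2(−2, p) = 0.468513 rad; t = (φ − α) mod 2π = 4.884799 rad, q = (φ − β) mod 2π = 4.472901 rad → L = 4.92·(4.884799 + 6.038166 + 4.472901) = 4.92·15.395865 = 75.747658 m
RSL: p² = d² − 2 + 2cos(α−β) − 2d(sin α + sin β) = 5.057617; p = √p² = 2.248915; φ = atan2(cos α + cos β, d − sin α − sin β) − atan2(2, p) = -1.045271 rad; t = (α − φ) mod 2π = 2.912170 rad, q = (β − φ) mod 2π = 3.324068 rad → L = 4.92·(2.912170 + 2.248915 + 3.324068) = 4.92·8.485152 = 41.746950 m
RLR: c = (6 − d² + 2cos(α−β) + 2d(sin α − sin β))/8 = -1.411551, |c| > 1 → infeasible
LRL: c = (6 − d² + 2cos(α−β) − 2d(sin α − sin β))/8 = -1.861719, |c| > 1 → infeasible
Shortest: RSL with L = 41.746950 m ≈ 41.7469 m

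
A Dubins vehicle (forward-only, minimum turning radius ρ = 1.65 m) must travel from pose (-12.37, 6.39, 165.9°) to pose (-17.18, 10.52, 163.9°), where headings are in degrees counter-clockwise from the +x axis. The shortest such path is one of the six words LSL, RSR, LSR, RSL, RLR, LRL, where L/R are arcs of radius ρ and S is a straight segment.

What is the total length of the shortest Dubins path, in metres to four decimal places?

Let ψ = atan2(Δy, Δx) = atan2(4.13, -4.81) = 139.3497° be the start→goal bearing.
Normalize: d = |goal − start| / ρ = 6.339795/1.65 = 3.842300, α = (θ_start − ψ) mod 360° = 26.5503° = 0.463390 rad, β = (θ_goal − ψ) mod 360° = 24.5503° = 0.428484 rad.
Common terms: sin α = 0.446983, cos α = 0.894542, sin β = 0.415492, cos β = 0.909597, cos(α−β) = 0.999391, d² = 14.763269. Work in radians in the unit-radius frame; every candidate has L = ρ·(t + p + q).
LSL: p² = 2 + d² − 2cos(α−β) + 2d(sin α − sin β) = 15.006486; p = √p² = 3.873821; φ = atan2(cos β − cos α, d + sin α − sin β) = 0.003886 rad; t = (φ − α) mod 2π = 5.823681 rad, q = (β − φ) mod 2π = 0.424597 rad → L = 1.65·(5.823681 + 3.873821 + 0.424597) = 1.65·10.122099 = 16.701464 m
RSR: p² = 2 + d² − 2cos(α−β) + 2d(sin β − sin α) = 14.522489; p = √p² = 3.810838; φ = atan2(cos α − cos β, d − sin α + sin β) = -0.003950 rad; t = (α − φ) mod 2π = 0.467341 rad, q = (φ − β) mod 2π = 5.850751 rad → L = 1.65·(0.467341 + 3.810838 + 5.850751) = 1.65·10.128930 = 16.712735 m
LSR: p² = d² − 2 + 2cos(α−β) + 2d(sin α + sin β) = 21.389830; p = √p² = 4.624914; φ = atan2(−cos α − cos β, d + sin α + sin β) − atan2(−2, p) = 0.041980 rad; t = (φ − α) mod 2π = 5.861775 rad, q = (φ − β) mod 2π = 5.896682 rad → L = 1.65·(5.861775 + 4.624914 + 5.896682) = 1.65·16.383372 = 27.032563 m
RSL: p² = d² − 2 + 2cos(α−β) − 2d(sin α + sin β) = 8.134272; p = √p² = 2.852064; φ = atan2(cos α + cos β, d − sin α − sin β) − atan2(2, p) = -0.067144 rad; t = (α − φ) mod 2π = 0.530534 rad, q = (β − φ) mod 2π = 0.495627 rad → L = 1.65·(0.530534 + 2.852064 + 0.495627) = 1.65·3.878226 = 6.399073 m
RLR: c = (6 − d² + 2cos(α−β) + 2d(sin α − sin β))/8 = -0.815311; p = 2π − arccos c = 3.759123 rad; φ = atan2(cos α − cos β, d − sin α + sin β) = -0.003950 rad; t = (α − φ + p/2) mod 2π = 2.346902 rad, q = (α − β − t + p) mod 2π = 1.447127 rad → L = 1.65·(2.346902 + 3.759123 + 1.447127) = 1.65·7.553152 = 12.462701 m
LRL: c = (6 − d² + 2cos(α−β) − 2d(sin α − sin β))/8 = -0.875811; p = 2π − arccos c = 3.645276 rad; φ = atan2(cos β − cos α, d + sin α − sin β) = 0.003886 rad; t = (φ − α + p/2) mod 2π = 1.363134 rad, q = (β − α − t + p) mod 2π = 2.247235 rad → L = 1.65·(1.363134 + 3.645276 + 2.247235) = 1.65·7.255645 = 11.971815 m
Shortest: RSL with L = 6.399073 m ≈ 6.3991 m

6.3991 m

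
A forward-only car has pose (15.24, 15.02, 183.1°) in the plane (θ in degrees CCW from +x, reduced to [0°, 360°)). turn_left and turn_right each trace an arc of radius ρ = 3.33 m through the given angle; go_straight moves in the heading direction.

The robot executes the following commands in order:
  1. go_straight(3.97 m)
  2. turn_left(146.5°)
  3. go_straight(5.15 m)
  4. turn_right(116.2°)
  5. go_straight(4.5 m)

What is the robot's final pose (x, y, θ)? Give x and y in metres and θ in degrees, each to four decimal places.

set_pose: (x, y, θ) = (15.2400, 15.0200, 183.1000°), ρ = 3.33
go_straight(3.97): x += 3.97·cos θ, y += 3.97·sin θ → (11.2758, 14.8053, 183.1000°)
turn_left(146.5°): centre at ρ to the left, rotate +146.5° → (9.7708, 8.6080, 329.6000°)
go_straight(5.15): x += 5.15·cos θ, y += 5.15·sin θ → (14.2127, 6.0019, 329.6000°)
turn_right(116.2°): centre at ρ to the right, rotate −116.2° → (14.3608, 0.3497, 213.4000°)
go_straight(4.5): x += 4.5·cos θ, y += 4.5·sin θ → (10.6039, -2.1274, 213.4000°)

(10.6039, -2.1274, 213.4000°)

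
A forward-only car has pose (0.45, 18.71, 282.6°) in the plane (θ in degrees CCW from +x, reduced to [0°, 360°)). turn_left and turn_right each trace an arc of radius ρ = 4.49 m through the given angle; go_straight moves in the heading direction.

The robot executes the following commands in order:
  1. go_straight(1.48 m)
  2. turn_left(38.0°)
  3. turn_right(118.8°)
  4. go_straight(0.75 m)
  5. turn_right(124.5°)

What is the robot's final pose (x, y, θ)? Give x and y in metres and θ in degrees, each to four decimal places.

set_pose: (x, y, θ) = (0.4500, 18.7100, 282.6000°), ρ = 4.49
go_straight(1.48): x += 1.48·cos θ, y += 1.48·sin θ → (0.7729, 17.2656, 282.6000°)
turn_left(38.0°): centre at ρ to the left, rotate +38.0° → (2.3048, 14.7755, 320.6000°)
turn_right(118.8°): centre at ρ to the right, rotate −118.8° → (1.1223, 7.1371, 201.8000°)
go_straight(0.75): x += 0.75·cos θ, y += 0.75·sin θ → (0.4259, 6.8585, 201.8000°)
turn_right(124.5°): centre at ρ to the right, rotate −124.5° → (-5.6217, 12.0145, 77.3000°)

(-5.6217, 12.0145, 77.3000°)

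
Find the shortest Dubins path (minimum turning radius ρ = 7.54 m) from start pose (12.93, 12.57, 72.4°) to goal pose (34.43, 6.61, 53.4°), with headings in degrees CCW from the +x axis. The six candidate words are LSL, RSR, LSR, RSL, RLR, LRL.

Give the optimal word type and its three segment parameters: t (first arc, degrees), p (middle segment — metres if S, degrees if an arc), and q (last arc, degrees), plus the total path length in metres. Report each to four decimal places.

LRL: t = 48.6844°, p = 260.9556°, q = 193.2712°, L = 66.1820 m

Let ψ = atan2(Δy, Δx) = atan2(-5.96, 21.50) = -15.4939° be the start→goal bearing.
Normalize: d = |goal − start| / ρ = 22.310796/7.54 = 2.958991, α = (θ_start − ψ) mod 360° = 87.8939° = 1.534037 rad, β = (θ_goal − ψ) mod 360° = 68.8939° = 1.202425 rad.
Common terms: sin α = 0.999324, cos α = 0.036751, sin β = 0.932915, cos β = 0.360097, cos(α−β) = 0.945519, d² = 8.755630. Work in radians in the unit-radius frame; every candidate has L = ρ·(t + p + q).
LSL: p² = 2 + d² − 2cos(α−β) + 2d(sin α − sin β) = 9.257603; p = √p² = 3.042631; φ = atan2(cos β − cos α, d + sin α − sin β) = 0.106473 rad; t = (φ − α) mod 2π = 4.855621 rad, q = (β − φ) mod 2π = 1.095952 rad → L = 7.54·(4.855621 + 3.042631 + 1.095952) = 7.54·8.994204 = 67.816296 m
RSR: p² = 2 + d² − 2cos(α−β) + 2d(sin β − sin α) = 8.471583; p = √p² = 2.910598; φ = atan2(cos α − cos β, d − sin α + sin β) = -0.111322 rad; t = (α − φ) mod 2π = 1.645360 rad, q = (φ − β) mod 2π = 4.969438 rad → L = 7.54·(1.645360 + 2.910598 + 4.969438) = 7.54·9.525396 = 71.821488 m
LSR: p² = d² − 2 + 2cos(α−β) + 2d(sin α + sin β) = 20.081628; p = √p² = 4.481253; φ = atan2(−cos α − cos β, d + sin α + sin β) − atan2(−2, p) = 0.338819 rad; t = (φ − α) mod 2π = 5.087967 rad, q = (φ − β) mod 2π = 5.419579 rad → L = 7.54·(5.087967 + 4.481253 + 5.419579) = 7.54·14.988799 = 113.015543 m
RSL: p² = d² − 2 + 2cos(α−β) − 2d(sin α + sin β) = -2.788293 < 0 → infeasible
RLR: c = (6 − d² + 2cos(α−β) + 2d(sin α − sin β))/8 = -0.058948; p = 2π − arccos c = 4.653407 rad; φ = atan2(cos α − cos β, d − sin α + sin β) = -0.111322 rad; t = (α − φ + p/2) mod 2π = 3.972063 rad, q = (α − β − t + p) mod 2π = 1.012956 rad → L = 7.54·(3.972063 + 4.653407 + 1.012956) = 7.54·9.638426 = 72.673734 m
LRL: c = (6 − d² + 2cos(α−β) − 2d(sin α − sin β))/8 = -0.157200; p = 2π − arccos c = 4.554534 rad; φ = atan2(cos β − cos α, d + sin α − sin β) = 0.106473 rad; t = (φ − α + p/2) mod 2π = 0.849702 rad, q = (β − α − t + p) mod 2π = 3.373219 rad → L = 7.54·(0.849702 + 4.554534 + 3.373219) = 7.54·8.777455 = 66.182011 m
Shortest: LRL with L = 66.182011 m ≈ 66.1820 m
Convert LRL to answer units (arcs ×180/π): t = 0.849702·180/π = 48.6844°, p = 4.554534·180/π = 260.9556°, q = 3.373219·180/π = 193.2712°, L = 66.1820 m.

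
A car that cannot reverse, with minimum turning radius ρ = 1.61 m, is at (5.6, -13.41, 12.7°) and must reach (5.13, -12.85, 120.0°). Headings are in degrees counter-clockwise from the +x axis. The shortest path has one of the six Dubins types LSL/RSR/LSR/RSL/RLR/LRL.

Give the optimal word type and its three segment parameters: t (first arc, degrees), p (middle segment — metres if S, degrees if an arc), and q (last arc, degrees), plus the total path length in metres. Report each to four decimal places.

Let ψ = atan2(Δy, Δx) = atan2(0.56, -0.47) = 130.0063° be the start→goal bearing.
Normalize: d = |goal − start| / ρ = 0.731095/1.61 = 0.454096, α = (θ_start − ψ) mod 360° = 242.6937° = 4.235805 rad, β = (θ_goal − ψ) mod 360° = 349.9937° = 6.108543 rad.
Common terms: sin α = -0.888567, cos α = -0.458747, sin β = -0.173756, cos β = 0.984789, cos(α−β) = -0.297375, d² = 0.206203. Work in radians in the unit-radius frame; every candidate has L = ρ·(t + p + q).
LSL: p² = 2 + d² − 2cos(α−β) + 2d(sin α − sin β) = 2.151767; p = √p² = 1.466890; φ = atan2(cos β − cos α, d + sin α − sin β) = 1.749479 rad; t = (φ − α) mod 2π = 3.796859 rad, q = (β − φ) mod 2π = 4.359064 rad → L = 1.61·(3.796859 + 1.466890 + 4.359064) = 1.61·9.622814 = 15.492730 m
RSR: p² = 2 + d² − 2cos(α−β) + 2d(sin β − sin α) = 3.450140; p = √p² = 1.857455; φ = atan2(cos α − cos β, d − sin α + sin β) = -0.890136 rad; t = (α − φ) mod 2π = 5.125941 rad, q = (φ − β) mod 2π = 5.567691 rad → L = 1.61·(5.125941 + 1.857455 + 5.567691) = 1.61·12.551087 = 20.207251 m
LSR: p² = d² − 2 + 2cos(α−β) + 2d(sin α + sin β) = -3.353340 < 0 → infeasible
RSL: p² = d² − 2 + 2cos(α−β) − 2d(sin α + sin β) = -1.423752 < 0 → infeasible
RLR: c = (6 − d² + 2cos(α−β) + 2d(sin α − sin β))/8 = 0.568733; p = 2π − arccos c = 5.317353 rad; φ = atan2(cos α − cos β, d − sin α + sin β) = -0.890136 rad; t = (α − φ + p/2) mod 2π = 1.501433 rad, q = (α − β − t + p) mod 2π = 1.943182 rad → L = 1.61·(1.501433 + 5.317353 + 1.943182) = 1.61·8.761968 = 14.106768 m
LRL: c = (6 − d² + 2cos(α−β) − 2d(sin α − sin β))/8 = 0.731029; p = 2π − arccos c = 5.532218 rad; φ = atan2(cos β − cos α, d + sin α − sin β) = 1.749479 rad; t = (φ − α + p/2) mod 2π = 0.279783 rad, q = (β − α − t + p) mod 2π = 0.841988 rad → L = 1.61·(0.279783 + 5.532218 + 0.841988) = 1.61·6.653989 = 10.712922 m
Shortest: LRL with L = 10.712922 m ≈ 10.7129 m
Convert LRL to answer units (arcs ×180/π): t = 0.279783·180/π = 16.0304°, p = 5.532218·180/π = 316.9727°, q = 0.841988·180/π = 48.2424°, L = 10.7129 m.

LRL: t = 16.0304°, p = 316.9727°, q = 48.2424°, L = 10.7129 m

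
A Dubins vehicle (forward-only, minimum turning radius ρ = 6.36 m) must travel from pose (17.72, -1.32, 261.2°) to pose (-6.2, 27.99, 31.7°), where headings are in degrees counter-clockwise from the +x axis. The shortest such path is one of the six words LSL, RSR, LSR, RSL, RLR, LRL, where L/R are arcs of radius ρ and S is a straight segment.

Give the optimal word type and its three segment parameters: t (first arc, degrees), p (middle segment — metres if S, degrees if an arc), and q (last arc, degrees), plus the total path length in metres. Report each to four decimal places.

RSR: t = 139.2590°, p = 27.0163 m, q = 90.2410°, L = 52.4915 m

Let ψ = atan2(Δy, Δx) = atan2(29.31, -23.92) = 129.2180° be the start→goal bearing.
Normalize: d = |goal − start| / ρ = 37.831766/6.36 = 5.948391, α = (θ_start − ψ) mod 360° = 131.9820° = 2.303520 rad, β = (θ_goal − ψ) mod 360° = 262.4820° = 4.581175 rad.
Common terms: sin α = 0.743355, cos α = -0.668897, sin β = -0.991404, cos β = -0.130838, cos(α−β) = -0.649448, d² = 35.383354. Work in radians in the unit-radius frame; every candidate has L = ρ·(t + p + q).
LSL: p² = 2 + d² − 2cos(α−β) + 2d(sin α − sin β) = 59.320298; p = √p² = 7.701967; φ = atan2(cos β − cos α, d + sin α − sin β) = 0.069917 rad; t = (φ − α) mod 2π = 4.049582 rad, q = (β − φ) mod 2π = 4.511258 rad → L = 6.36·(4.049582 + 7.701967 + 4.511258) = 6.36·16.262807 = 103.431453 m
RSR: p² = 2 + d² − 2cos(α−β) + 2d(sin β − sin α) = 18.044202; p = √p² = 4.247847; φ = atan2(cos α − cos β, d − sin α + sin β) = -0.127007 rad; t = (α − φ) mod 2π = 2.430528 rad, q = (φ − β) mod 2π = 1.575003 rad → L = 6.36·(2.430528 + 4.247847 + 1.575003) = 6.36·8.253377 = 52.491480 m
LSR: p² = d² − 2 + 2cos(α−β) + 2d(sin α + sin β) = 29.133477; p = √p² = 5.397544; φ = atan2(−cos α − cos β, d + sin α + sin β) − atan2(−2, p) = 0.494240 rad; t = (φ − α) mod 2π = 4.473905 rad, q = (φ − β) mod 2π = 2.196250 rad → L = 6.36·(4.473905 + 5.397544 + 2.196250) = 6.36·12.067699 = 76.750567 m
RSL: p² = d² − 2 + 2cos(α−β) − 2d(sin α + sin β) = 35.035438; p = √p² = 5.919074; φ = atan2(cos α + cos β, d − sin α − sin β) − atan2(2, p) = -0.454201 rad; t = (α − φ) mod 2π = 2.757721 rad, q = (β − φ) mod 2π = 5.035376 rad → L = 6.36·(2.757721 + 5.919074 + 5.035376) = 6.36·13.712170 = 87.209404 m
RLR: c = (6 − d² + 2cos(α−β) + 2d(sin α − sin β))/8 = -1.255525, |c| > 1 → infeasible
LRL: c = (6 − d² + 2cos(α−β) − 2d(sin α − sin β))/8 = -6.415037, |c| > 1 → infeasible
Shortest: RSR with L = 52.491480 m ≈ 52.4915 m
Convert RSR to answer units (arcs ×180/π): t = 2.430528·180/π = 139.2590°, p = ρ·p = 6.36·4.247847 = 27.0163 m, q = 1.575003·180/π = 90.2410°, L = 52.4915 m.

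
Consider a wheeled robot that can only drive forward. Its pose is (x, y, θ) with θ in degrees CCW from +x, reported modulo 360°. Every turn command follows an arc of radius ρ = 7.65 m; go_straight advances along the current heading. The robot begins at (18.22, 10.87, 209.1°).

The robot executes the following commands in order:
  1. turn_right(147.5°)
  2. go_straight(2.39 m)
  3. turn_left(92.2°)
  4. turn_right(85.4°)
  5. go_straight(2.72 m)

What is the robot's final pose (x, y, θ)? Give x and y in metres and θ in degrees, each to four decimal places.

(2.8212, 46.0070, 68.4000°)

set_pose: (x, y, θ) = (18.2200, 10.8700, 209.1000°), ρ = 7.65
turn_right(147.5°): centre at ρ to the right, rotate −147.5° → (7.7702, 21.1929, 61.6000°)
go_straight(2.39): x += 2.39·cos θ, y += 2.39·sin θ → (8.9070, 23.2952, 61.6000°)
turn_left(92.2°): centre at ρ to the left, rotate +92.2° → (5.5552, 33.7978, 153.8000°)
turn_right(85.4°): centre at ρ to the right, rotate −85.4° → (1.8199, 43.4780, 68.4000°)
go_straight(2.72): x += 2.72·cos θ, y += 2.72·sin θ → (2.8212, 46.0070, 68.4000°)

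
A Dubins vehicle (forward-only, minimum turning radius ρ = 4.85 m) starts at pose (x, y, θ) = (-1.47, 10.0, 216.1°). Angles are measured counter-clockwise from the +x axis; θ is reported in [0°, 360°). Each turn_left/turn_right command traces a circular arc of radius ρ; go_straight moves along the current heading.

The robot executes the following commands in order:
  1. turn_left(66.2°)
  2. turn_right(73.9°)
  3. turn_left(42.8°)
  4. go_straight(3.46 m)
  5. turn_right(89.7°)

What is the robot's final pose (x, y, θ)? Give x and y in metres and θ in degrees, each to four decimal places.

set_pose: (x, y, θ) = (-1.4700, 10.0000, 216.1000°), ρ = 4.85
turn_left(66.2°): centre at ρ to the left, rotate +66.2° → (-3.3511, 5.0481, 282.3000°)
turn_right(73.9°): centre at ρ to the right, rotate −73.9° → (-5.7830, -0.2514, 208.4000°)
turn_left(42.8°): centre at ρ to the left, rotate +42.8° → (-8.0674, -2.9547, 251.2000°)
go_straight(3.46): x += 3.46·cos θ, y += 3.46·sin θ → (-9.1825, -6.2302, 251.2000°)
turn_right(89.7°): centre at ρ to the right, rotate −89.7° → (-15.3126, -9.2665, 161.5000°)

(-15.3126, -9.2665, 161.5000°)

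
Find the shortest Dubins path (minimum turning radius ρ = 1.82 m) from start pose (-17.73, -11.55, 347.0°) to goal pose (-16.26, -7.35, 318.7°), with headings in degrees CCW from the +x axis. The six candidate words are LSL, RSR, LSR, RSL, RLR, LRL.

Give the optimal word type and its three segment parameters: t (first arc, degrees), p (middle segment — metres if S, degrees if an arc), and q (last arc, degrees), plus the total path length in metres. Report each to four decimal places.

Let ψ = atan2(Δy, Δx) = atan2(4.20, 1.47) = 70.7100° be the start→goal bearing.
Normalize: d = |goal − start| / ρ = 4.449820/1.82 = 2.444956, α = (θ_start − ψ) mod 360° = 276.2900° = 4.822171 rad, β = (θ_goal − ψ) mod 360° = 247.9900° = 4.328243 rad.
Common terms: sin α = -0.993980, cos α = 0.109562, sin β = -0.927119, cos β = -0.374768, cos(α−β) = 0.880477, d² = 5.977811. Work in radians in the unit-radius frame; every candidate has L = ρ·(t + p + q).
LSL: p² = 2 + d² − 2cos(α−β) + 2d(sin α − sin β) = 5.889910; p = √p² = 2.426914; φ = atan2(cos β − cos α, d + sin α − sin β) = -0.200915 rad; t = (φ − α) mod 2π = 1.260099 rad, q = (β − φ) mod 2π = 4.529158 rad → L = 1.82·(1.260099 + 2.426914 + 4.529158) = 1.82·8.216171 = 14.953431 m
RSR: p² = 2 + d² − 2cos(α−β) + 2d(sin β − sin α) = 6.543802; p = √p² = 2.558086; φ = atan2(cos α − cos β, d − sin α + sin β) = 0.190483 rad; t = (α − φ) mod 2π = 4.631688 rad, q = (φ − β) mod 2π = 2.145425 rad → L = 1.82·(4.631688 + 2.558086 + 2.145425) = 1.82·9.335199 = 16.990062 m
LSR: p² = d² − 2 + 2cos(α−β) + 2d(sin α + sin β) = -3.655239 < 0 → infeasible
RSL: p² = d² − 2 + 2cos(α−β) − 2d(sin α + sin β) = 15.132770; p = √p² = 3.890086; φ = atan2(cos α + cos β, d − sin α − sin β) − atan2(2, p) = -0.535554 rad; t = (α − φ) mod 2π = 5.357725 rad, q = (β − φ) mod 2π = 4.863797 rad → L = 1.82·(5.357725 + 3.890086 + 4.863797) = 1.82·14.111607 = 25.683126 m
RLR: c = (6 − d² + 2cos(α−β) + 2d(sin α − sin β))/8 = 0.182025; p = 2π − arccos c = 4.895434 rad; φ = atan2(cos α − cos β, d − sin α + sin β) = 0.190483 rad; t = (α − φ + p/2) mod 2π = 0.796220 rad, q = (α − β − t + p) mod 2π = 4.593142 rad → L = 1.82·(0.796220 + 4.895434 + 4.593142) = 1.82·10.284797 = 18.718330 m
LRL: c = (6 − d² + 2cos(α−β) − 2d(sin α − sin β))/8 = 0.263761; p = 2π − arccos c = 4.979308 rad; φ = atan2(cos β − cos α, d + sin α − sin β) = -0.200915 rad; t = (φ − α + p/2) mod 2π = 3.749754 rad, q = (β − α − t + p) mod 2π = 0.735627 rad → L = 1.82·(3.749754 + 4.979308 + 0.735627) = 1.82·9.464689 = 17.225733 m
Shortest: LSL with L = 14.953431 m ≈ 14.9534 m
Convert LSL to answer units (arcs ×180/π): t = 1.260099·180/π = 72.1984°, p = ρ·p = 1.82·2.426914 = 4.4170 m, q = 4.529158·180/π = 259.5016°, L = 14.9534 m.

LSL: t = 72.1984°, p = 4.4170 m, q = 259.5016°, L = 14.9534 m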